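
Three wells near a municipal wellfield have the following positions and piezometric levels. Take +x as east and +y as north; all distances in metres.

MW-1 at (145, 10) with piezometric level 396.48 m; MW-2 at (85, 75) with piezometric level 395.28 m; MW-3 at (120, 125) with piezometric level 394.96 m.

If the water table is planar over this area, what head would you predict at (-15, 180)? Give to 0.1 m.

Taking MW-1 as reference: MW-2−MW-1 = (-60, 65, -1.20); MW-3−MW-1 = (-25, 115, -1.52).
Determinant of the coordinate differences = (-60)·115 − (-25)·65 = -5275.
∂h/∂x = [(-1.20)·115 − (-1.52)·65] / -5275 = +0.007431
∂h/∂y = [(-60)·(-1.52) − (-25)·(-1.20)] / -5275 = -0.01160
h(-15, 180) = 396.48 + (+0.007431)·(-160) + (-0.01160)·(170) = 396.48 -1.189 -1.972 = 393.319 m.

393.3 m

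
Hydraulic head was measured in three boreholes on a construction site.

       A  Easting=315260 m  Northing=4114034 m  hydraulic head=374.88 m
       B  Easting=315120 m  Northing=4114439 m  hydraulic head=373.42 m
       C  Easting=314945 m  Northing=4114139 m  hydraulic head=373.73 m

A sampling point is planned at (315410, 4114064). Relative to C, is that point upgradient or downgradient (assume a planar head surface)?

upgradient

Three-point gradient (reference A): Δ to B = (-140, 405, -1.46), Δ to C = (-315, 105, -1.15).
∂h/∂x = +0.002768, ∂h/∂y = -0.002648 (det = 112875).
Head at (315410, 4114064) = 374.88 + (+0.002768)·(150) + (-0.002648)·(30) = 375.22 m.
That is higher than the 373.73 m at C, so the point is upgradient.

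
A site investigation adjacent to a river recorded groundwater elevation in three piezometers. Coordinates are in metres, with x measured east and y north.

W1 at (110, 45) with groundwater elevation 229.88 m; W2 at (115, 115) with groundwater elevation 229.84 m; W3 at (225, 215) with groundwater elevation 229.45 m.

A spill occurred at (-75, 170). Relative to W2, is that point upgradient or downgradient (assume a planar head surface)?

upgradient

Three-point gradient (reference W1): Δ to W2 = (5, 70, -0.04), Δ to W3 = (115, 170, -0.43).
∂h/∂x = -0.003236, ∂h/∂y = -0.0003403 (det = -7200).
Head at (-75, 170) = 229.88 + (-0.003236)·(-185) + (-0.0003403)·(125) = 230.44 m.
That is higher than the 229.84 m at W2, so the point is upgradient.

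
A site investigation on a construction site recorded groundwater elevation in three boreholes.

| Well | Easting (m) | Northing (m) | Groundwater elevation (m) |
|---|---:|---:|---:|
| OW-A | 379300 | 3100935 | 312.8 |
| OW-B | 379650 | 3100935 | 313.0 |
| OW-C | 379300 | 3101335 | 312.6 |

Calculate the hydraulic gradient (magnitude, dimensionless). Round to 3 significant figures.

∂h/∂x = (313.0 − 312.8) / (379650 − 379300) = +0.0005714
∂h/∂y = (312.6 − 312.8) / (3101335 − 3100935) = -0.0005000
|∇h| = √(0.0005714² + -0.0005000²) = 0.0007593

0.000759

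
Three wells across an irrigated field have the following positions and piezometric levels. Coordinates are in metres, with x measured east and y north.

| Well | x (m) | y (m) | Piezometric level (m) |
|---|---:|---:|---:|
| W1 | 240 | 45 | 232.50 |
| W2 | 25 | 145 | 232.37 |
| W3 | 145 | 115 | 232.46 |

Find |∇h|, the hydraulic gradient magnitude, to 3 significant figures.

Differences from W1: to W2 (Δx, Δy, Δh) = (-215, 100, -0.13); to W3 = (-95, 70, -0.04).
Determinant of the coordinate differences = (-215)·70 − (-95)·100 = -5550.
∂h/∂x = [(-0.13)·70 − (-0.04)·100] / -5550 = +0.0009189
∂h/∂y = [(-215)·(-0.04) − (-95)·(-0.13)] / -5550 = +0.0006757
|∇h| = √(0.0009189² + 0.0006757²) = 0.001141

0.00114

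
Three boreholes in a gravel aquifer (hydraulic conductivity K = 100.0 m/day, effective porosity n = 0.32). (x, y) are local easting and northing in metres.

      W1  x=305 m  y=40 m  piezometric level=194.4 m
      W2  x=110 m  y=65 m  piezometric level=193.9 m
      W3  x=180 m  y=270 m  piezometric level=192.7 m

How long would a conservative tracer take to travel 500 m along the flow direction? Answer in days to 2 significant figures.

With h = a·x + b·y + c and W1 as origin, the differences give:
  (-195)·a + 25·b = -0.5
  (-125)·a + 230·b = -1.7
Eliminate b (×230 and ×25, subtract): -41725·a = -72.50 → a = ∂h/∂x = +0.001738
Back-substitute: b = ∂h/∂y = -0.006447.
|∇h| = √(0.001738² + -0.006447²) = 0.006677
Seepage velocity v = K·i/n = 100.0 × 0.006677 / 0.32 = 2.087 m/day.
t = 500 / 2.087 = 239.6 days.

240 days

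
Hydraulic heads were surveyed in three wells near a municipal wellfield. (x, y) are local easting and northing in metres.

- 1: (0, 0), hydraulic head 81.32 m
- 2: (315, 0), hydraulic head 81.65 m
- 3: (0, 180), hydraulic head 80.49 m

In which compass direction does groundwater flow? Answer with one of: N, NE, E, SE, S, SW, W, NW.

N

∂h/∂x = (81.65 − 81.32) / (315 − 0) = +0.001048
∂h/∂y = (80.49 − 81.32) / (180 − 0) = -0.004611
Flow = −∇h = (-0.001048 east, +0.004611 north), which points north.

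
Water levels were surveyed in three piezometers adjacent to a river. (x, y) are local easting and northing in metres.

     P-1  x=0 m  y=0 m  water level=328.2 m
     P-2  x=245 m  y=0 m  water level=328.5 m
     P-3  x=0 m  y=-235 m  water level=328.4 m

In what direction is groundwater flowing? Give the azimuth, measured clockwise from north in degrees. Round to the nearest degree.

∂h/∂x = (328.5 − 328.2) / (245 − 0) = +0.001224
∂h/∂y = (328.4 − 328.2) / (-235 − 0) = -0.0008511
Flow direction (−∇h) has components (-0.001224 E, +0.0008511 N).
Azimuth = atan2(E, N) = atan2(-0.001224, +0.0008511) = 304.8° ≈ 305°.

305°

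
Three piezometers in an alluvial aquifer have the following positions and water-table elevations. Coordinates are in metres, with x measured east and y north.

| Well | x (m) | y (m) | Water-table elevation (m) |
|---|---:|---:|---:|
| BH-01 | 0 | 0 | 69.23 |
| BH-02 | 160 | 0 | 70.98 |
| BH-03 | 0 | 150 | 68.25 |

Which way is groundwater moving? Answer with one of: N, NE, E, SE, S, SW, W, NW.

∂h/∂x = (70.98 − 69.23) / (160 − 0) = +0.01094
∂h/∂y = (68.25 − 69.23) / (150 − 0) = -0.006533
Flow = −∇h = (-0.01094 east, +0.006533 north), which points northwest.

NW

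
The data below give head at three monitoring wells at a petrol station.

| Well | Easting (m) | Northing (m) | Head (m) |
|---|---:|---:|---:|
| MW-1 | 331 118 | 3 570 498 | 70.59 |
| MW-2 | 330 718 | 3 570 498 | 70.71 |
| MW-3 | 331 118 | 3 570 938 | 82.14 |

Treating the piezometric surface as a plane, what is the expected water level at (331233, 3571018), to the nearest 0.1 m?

∂h/∂x = (70.71 − 70.59) / (330718 − 331118) = -0.0003000
∂h/∂y = (82.14 − 70.59) / (3570938 − 3570498) = +0.02625
h(331233, 3571018) = 70.59 + (-0.0003000)·(115) + (+0.02625)·(520) = 70.59 -0.034 +13.650 = 84.206 m.

84.2 m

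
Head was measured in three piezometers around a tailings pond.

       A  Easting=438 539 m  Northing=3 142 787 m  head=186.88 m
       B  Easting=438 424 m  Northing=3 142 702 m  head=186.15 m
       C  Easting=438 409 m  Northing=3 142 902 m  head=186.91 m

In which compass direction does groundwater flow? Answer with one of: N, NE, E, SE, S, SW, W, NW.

Three-point gradient (reference A): Δ to B = (-115, -85, -0.73), Δ to C = (-130, 115, +0.03).
∂h/∂x = +0.003353, ∂h/∂y = +0.004051 (det = -24275).
Flow = −∇h = (-0.003353 east, -0.004051 north), which points southwest.

SW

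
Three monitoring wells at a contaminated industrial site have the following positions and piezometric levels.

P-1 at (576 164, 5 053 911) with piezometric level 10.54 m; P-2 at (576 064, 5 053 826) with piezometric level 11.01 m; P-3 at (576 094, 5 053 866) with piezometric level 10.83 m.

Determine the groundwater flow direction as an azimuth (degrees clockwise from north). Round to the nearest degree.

Taking P-1 as reference: P-2−P-1 = (-100, -85, +0.47); P-3−P-1 = (-70, -45, +0.29).
Solve a·Δx + b·Δy = Δh: det = (-100)·(-45) − (-70)·(-85) = -1450.
∂h/∂x = [(+0.47)·(-45) − (+0.29)·(-85)] / -1450 = -0.002414
∂h/∂y = [(-100)·(+0.29) − (-70)·(+0.47)] / -1450 = -0.002690
Flow direction (−∇h) has components (+0.002414 E, +0.002690 N).
Azimuth = atan2(E, N) = atan2(+0.002414, +0.002690) = 41.9° ≈ 042°.

042°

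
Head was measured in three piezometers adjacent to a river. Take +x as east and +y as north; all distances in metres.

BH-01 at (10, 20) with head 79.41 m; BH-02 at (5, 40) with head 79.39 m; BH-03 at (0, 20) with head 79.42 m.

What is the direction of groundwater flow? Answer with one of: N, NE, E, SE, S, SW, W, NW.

Taking BH-01 as reference: BH-02−BH-01 = (-5, 20, -0.02); BH-03−BH-01 = (-10, 0, +0.01).
Determinant of the coordinate differences = (-5)·0 − (-10)·20 = 200.
∂h/∂x = [(-0.02)·0 − (+0.01)·20] / 200 = -0.001000
∂h/∂y = [(-5)·(+0.01) − (-10)·(-0.02)] / 200 = -0.001250
Flow = −∇h = (+0.001000 east, +0.001250 north), which points northeast.

NE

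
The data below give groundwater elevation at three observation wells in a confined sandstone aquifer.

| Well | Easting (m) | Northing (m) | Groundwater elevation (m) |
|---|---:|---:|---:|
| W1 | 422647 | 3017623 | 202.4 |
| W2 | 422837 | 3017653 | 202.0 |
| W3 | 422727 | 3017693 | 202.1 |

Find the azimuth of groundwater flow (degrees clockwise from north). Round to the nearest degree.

037°

With h = a·x + b·y + c and W1 as origin, the differences give:
  190·a + 30·b = -0.4
  80·a + 70·b = -0.3
Eliminate b (×70 and ×30, subtract): 10900·a = -19.00 → a = ∂h/∂x = -0.001743
Back-substitute: b = ∂h/∂y = -0.002294.
Flow direction (−∇h) has components (+0.001743 E, +0.002294 N).
Azimuth = atan2(E, N) = atan2(+0.001743, +0.002294) = 37.2° ≈ 037°.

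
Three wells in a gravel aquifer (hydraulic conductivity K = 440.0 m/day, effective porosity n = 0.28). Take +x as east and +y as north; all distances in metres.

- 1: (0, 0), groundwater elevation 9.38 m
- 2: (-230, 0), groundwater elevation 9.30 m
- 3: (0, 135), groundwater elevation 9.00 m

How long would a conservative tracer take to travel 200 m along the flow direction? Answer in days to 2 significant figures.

45 days

∂h/∂x = (9.30 − 9.38) / (-230 − 0) = +0.0003478
∂h/∂y = (9.00 − 9.38) / (135 − 0) = -0.002815
|∇h| = √(0.0003478² + -0.002815²) = 0.002836
Seepage velocity v = K·i/n = 440.0 × 0.002836 / 0.28 = 4.457 m/day.
t = 200 / 4.457 = 44.87 days.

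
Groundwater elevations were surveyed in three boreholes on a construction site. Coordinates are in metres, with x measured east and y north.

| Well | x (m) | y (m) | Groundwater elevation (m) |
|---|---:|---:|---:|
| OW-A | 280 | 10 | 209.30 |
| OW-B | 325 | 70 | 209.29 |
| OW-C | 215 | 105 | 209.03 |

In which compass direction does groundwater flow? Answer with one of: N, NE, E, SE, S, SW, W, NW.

Differences from OW-A: to OW-B (Δx, Δy, Δh) = (45, 60, -0.01); to OW-C = (-65, 95, -0.27).
Solve a·Δx + b·Δy = Δh: det = 45·95 − (-65)·60 = 8175.
∂h/∂x = [(-0.01)·95 − (-0.27)·60] / 8175 = +0.001865
∂h/∂y = [45·(-0.27) − (-65)·(-0.01)] / 8175 = -0.001566
Flow = −∇h = (-0.001865 east, +0.001566 north), which points northwest.

NW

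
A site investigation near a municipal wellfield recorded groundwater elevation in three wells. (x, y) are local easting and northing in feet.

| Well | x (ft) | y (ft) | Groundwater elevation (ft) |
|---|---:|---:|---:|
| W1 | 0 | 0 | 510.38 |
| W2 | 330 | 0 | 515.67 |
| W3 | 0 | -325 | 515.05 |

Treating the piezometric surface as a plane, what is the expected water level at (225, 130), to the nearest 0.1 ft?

∂h/∂x = (515.67 − 510.38) / (330 − 0) = +0.01603
∂h/∂y = (515.05 − 510.38) / (-325 − 0) = -0.01437
h(225, 130) = 510.38 + (+0.01603)·(225) + (-0.01437)·(130) = 510.38 +3.607 -1.868 = 512.119 ft.

512.1 ft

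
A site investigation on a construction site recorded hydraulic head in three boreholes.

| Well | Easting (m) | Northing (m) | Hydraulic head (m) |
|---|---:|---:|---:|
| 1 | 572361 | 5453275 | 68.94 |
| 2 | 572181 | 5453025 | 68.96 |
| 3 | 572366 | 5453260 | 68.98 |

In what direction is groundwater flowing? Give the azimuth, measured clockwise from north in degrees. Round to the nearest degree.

Differences from 1: to 2 (Δx, Δy, Δh) = (-180, -250, +0.02); to 3 = (5, -15, +0.04).
Determinant of the coordinate differences = (-180)·(-15) − 5·(-250) = 3950.
∂h/∂x = [(+0.02)·(-15) − (+0.04)·(-250)] / 3950 = +0.002456
∂h/∂y = [(-180)·(+0.04) − 5·(+0.02)] / 3950 = -0.001848
Flow direction (−∇h) has components (-0.002456 E, +0.001848 N).
Azimuth = atan2(E, N) = atan2(-0.002456, +0.001848) = 307.0° ≈ 307°.

307°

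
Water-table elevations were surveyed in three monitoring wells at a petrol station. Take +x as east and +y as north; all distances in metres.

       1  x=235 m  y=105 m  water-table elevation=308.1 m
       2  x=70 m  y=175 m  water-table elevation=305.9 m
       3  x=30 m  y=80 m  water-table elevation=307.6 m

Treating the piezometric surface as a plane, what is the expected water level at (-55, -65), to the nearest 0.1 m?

310.1 m

With h = a·x + b·y + c and 1 as origin, the differences give:
  (-165)·a + 70·b = -2.2
  (-205)·a + (-25)·b = -0.5
Eliminate b (×(-25) and ×70, subtract): 18475·a = 90.00 → a = ∂h/∂x = +0.004871
Back-substitute: b = ∂h/∂y = -0.01995.
h(-55, -65) = 308.1 + (+0.004871)·(-290) + (-0.01995)·(-170) = 308.1 -1.413 +3.391 = 310.078 m.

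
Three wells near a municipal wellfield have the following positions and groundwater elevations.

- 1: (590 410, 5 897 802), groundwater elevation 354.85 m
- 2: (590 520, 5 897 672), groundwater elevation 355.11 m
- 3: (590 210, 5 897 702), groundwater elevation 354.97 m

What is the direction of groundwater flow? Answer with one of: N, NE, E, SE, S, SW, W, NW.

N

Differences from 1: to 2 (Δx, Δy, Δh) = (110, -130, +0.26); to 3 = (-200, -100, +0.12).
Determinant of the coordinate differences = 110·(-100) − (-200)·(-130) = -37000.
∂h/∂x = [(+0.26)·(-100) − (+0.12)·(-130)] / -37000 = +0.0002811
∂h/∂y = [110·(+0.12) − (-200)·(+0.26)] / -37000 = -0.001762
Flow = −∇h = (-0.0002811 east, +0.001762 north), which points north.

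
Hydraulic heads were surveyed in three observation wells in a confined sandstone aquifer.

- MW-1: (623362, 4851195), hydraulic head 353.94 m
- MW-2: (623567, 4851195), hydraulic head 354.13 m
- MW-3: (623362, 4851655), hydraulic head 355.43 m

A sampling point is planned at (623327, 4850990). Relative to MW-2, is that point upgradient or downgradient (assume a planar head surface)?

∂h/∂x = (354.13 − 353.94) / (623567 − 623362) = +0.0009268
∂h/∂y = (355.43 − 353.94) / (4851655 − 4851195) = +0.003239
Head at (623327, 4850990) = 353.94 + (+0.0009268)·(-35) + (+0.003239)·(-205) = 353.24 m.
That is lower than the 354.13 m at MW-2, so the point is downgradient.

downgradient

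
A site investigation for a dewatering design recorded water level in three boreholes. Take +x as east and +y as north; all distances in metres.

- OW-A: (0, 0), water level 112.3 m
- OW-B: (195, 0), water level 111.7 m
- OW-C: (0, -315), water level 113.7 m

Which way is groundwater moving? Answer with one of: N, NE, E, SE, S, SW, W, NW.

NE

∂h/∂x = (111.7 − 112.3) / (195 − 0) = -0.003077
∂h/∂y = (113.7 − 112.3) / (-315 − 0) = -0.004444
Flow = −∇h = (+0.003077 east, +0.004444 north), which points northeast.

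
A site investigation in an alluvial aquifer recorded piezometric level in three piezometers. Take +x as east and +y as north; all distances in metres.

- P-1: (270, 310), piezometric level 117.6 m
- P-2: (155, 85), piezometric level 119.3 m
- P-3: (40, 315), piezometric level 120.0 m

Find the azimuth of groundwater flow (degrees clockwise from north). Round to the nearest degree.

With h = a·x + b·y + c and P-1 as origin, the differences give:
  (-115)·a + (-225)·b = +1.7
  (-230)·a + 5·b = +2.4
Eliminate b (×5 and ×(-225), subtract): -52325·a = 548.50 → a = ∂h/∂x = -0.01048
Back-substitute: b = ∂h/∂y = -0.002198.
Flow direction (−∇h) has components (+0.01048 E, +0.002198 N).
Azimuth = atan2(E, N) = atan2(+0.01048, +0.002198) = 78.2° ≈ 078°.

078°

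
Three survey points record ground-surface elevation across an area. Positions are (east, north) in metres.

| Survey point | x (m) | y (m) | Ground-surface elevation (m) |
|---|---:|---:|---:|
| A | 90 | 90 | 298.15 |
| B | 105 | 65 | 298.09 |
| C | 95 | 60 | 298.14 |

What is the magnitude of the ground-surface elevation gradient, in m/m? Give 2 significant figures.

With z = a·x + b·y + c and A as origin, the differences give:
  15·a + (-25)·b = -0.06
  5·a + (-30)·b = -0.01
Eliminate b (×(-30) and ×(-25), subtract): -325·a = 1.550 → a = ∂z/∂x = -0.004769
Back-substitute: b = ∂z/∂y = -0.0004615.
|∇f| = √(-0.004769² + -0.0004615²) = 0.004791 m/m

0.0048 m/m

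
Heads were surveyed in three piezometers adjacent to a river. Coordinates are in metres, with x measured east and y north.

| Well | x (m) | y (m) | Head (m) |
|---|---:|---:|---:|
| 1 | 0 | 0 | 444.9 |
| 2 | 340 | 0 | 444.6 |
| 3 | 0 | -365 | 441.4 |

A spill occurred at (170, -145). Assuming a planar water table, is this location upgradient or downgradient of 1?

∂h/∂x = (444.6 − 444.9) / (340 − 0) = -0.0008824
∂h/∂y = (441.4 − 444.9) / (-365 − 0) = +0.009589
Head at (170, -145) = 444.9 + (-0.0008824)·(170) + (+0.009589)·(-145) = 443.36 m.
That is lower than the 444.9 m at 1, so the point is downgradient.

downgradient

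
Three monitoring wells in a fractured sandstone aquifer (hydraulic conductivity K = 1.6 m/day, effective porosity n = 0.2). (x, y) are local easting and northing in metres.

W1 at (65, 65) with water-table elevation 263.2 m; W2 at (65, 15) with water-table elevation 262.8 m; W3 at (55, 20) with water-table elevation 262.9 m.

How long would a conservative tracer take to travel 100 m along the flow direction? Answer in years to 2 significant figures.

Taking W1 as reference: W2−W1 = (0, -50, -0.4); W3−W1 = (-10, -45, -0.3).
Determinant of the coordinate differences = 0·(-45) − (-10)·(-50) = -500.
∂h/∂x = [(-0.4)·(-45) − (-0.3)·(-50)] / -500 = -0.006000
∂h/∂y = [0·(-0.3) − (-10)·(-0.4)] / -500 = +0.008000
|∇h| = √(-0.006000² + 0.008000²) = 0.01
Seepage velocity v = K·i/n = 1.6 × 0.01 / 0.2 = 0.08 m/day.
t = 100 / 0.08 = 1250 days = 3.42 years.

3.4 years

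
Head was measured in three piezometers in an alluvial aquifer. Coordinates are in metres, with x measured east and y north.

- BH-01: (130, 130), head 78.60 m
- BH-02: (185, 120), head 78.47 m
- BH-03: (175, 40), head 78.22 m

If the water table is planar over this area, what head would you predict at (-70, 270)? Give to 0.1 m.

With h = a·x + b·y + c and BH-01 as origin, the differences give:
  55·a + (-10)·b = -0.13
  45·a + (-90)·b = -0.38
Eliminate b (×(-90) and ×(-10), subtract): -4500·a = 7.900 → a = ∂h/∂x = -0.001756
Back-substitute: b = ∂h/∂y = +0.003344.
h(-70, 270) = 78.60 + (-0.001756)·(-200) + (+0.003344)·(140) = 78.60 +0.351 +0.468 = 79.419 m.

79.4 m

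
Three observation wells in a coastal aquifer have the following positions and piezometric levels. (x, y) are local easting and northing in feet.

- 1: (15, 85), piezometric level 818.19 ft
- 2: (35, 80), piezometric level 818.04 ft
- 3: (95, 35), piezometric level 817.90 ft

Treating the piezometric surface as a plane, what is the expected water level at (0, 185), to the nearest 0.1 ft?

Taking 1 as reference: 2−1 = (20, -5, -0.15); 3−1 = (80, -50, -0.29).
Determinant of the coordinate differences = 20·(-50) − 80·(-5) = -600.
∂h/∂x = [(-0.15)·(-50) − (-0.29)·(-5)] / -600 = -0.01008
∂h/∂y = [20·(-0.29) − 80·(-0.15)] / -600 = -0.01033
h(0, 185) = 818.19 + (-0.01008)·(-15) + (-0.01033)·(100) = 818.19 +0.151 -1.033 = 817.308 ft.

817.3 ft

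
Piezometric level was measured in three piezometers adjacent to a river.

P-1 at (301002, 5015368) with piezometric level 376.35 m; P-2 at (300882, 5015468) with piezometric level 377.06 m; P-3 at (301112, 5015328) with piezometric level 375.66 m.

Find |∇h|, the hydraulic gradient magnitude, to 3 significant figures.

0.00659

With h = a·x + b·y + c and P-1 as origin, the differences give:
  (-120)·a + 100·b = +0.71
  110·a + (-40)·b = -0.69
Eliminate b (×(-40) and ×100, subtract): -6200·a = 40.600 → a = ∂h/∂x = -0.006548
Back-substitute: b = ∂h/∂y = -0.0007581.
|∇h| = √(-0.006548² + -0.0007581²) = 0.006592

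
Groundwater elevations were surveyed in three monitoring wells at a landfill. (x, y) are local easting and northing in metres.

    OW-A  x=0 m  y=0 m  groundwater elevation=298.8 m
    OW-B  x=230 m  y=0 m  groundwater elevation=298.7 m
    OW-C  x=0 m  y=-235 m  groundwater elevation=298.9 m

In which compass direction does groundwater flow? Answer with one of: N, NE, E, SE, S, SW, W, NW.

NE

∂h/∂x = (298.7 − 298.8) / (230 − 0) = -0.0004348
∂h/∂y = (298.9 − 298.8) / (-235 − 0) = -0.0004255
Flow = −∇h = (+0.0004348 east, +0.0004255 north), which points northeast.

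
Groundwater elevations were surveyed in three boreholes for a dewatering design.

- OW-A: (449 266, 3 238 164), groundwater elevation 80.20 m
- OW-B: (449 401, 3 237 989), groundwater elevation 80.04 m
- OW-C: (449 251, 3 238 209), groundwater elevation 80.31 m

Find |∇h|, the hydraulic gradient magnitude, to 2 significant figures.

Taking OW-A as reference: OW-B−OW-A = (135, -175, -0.16); OW-C−OW-A = (-15, 45, +0.11).
Determinant of the coordinate differences = 135·45 − (-15)·(-175) = 3450.
∂h/∂x = [(-0.16)·45 − (+0.11)·(-175)] / 3450 = +0.003493
∂h/∂y = [135·(+0.11) − (-15)·(-0.16)] / 3450 = +0.003609
|∇h| = √(0.003493² + 0.003609²) = 0.005023

0.0050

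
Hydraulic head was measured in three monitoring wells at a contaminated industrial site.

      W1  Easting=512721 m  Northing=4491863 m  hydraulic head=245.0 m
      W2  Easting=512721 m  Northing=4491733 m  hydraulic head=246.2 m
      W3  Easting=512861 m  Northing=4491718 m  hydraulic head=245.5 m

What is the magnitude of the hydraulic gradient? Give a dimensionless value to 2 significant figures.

0.011

Differences from W1: to W2 (Δx, Δy, Δh) = (0, -130, +1.2); to W3 = (140, -145, +0.5).
Determinant of the coordinate differences = 0·(-145) − 140·(-130) = 18200.
∂h/∂x = [(+1.2)·(-145) − (+0.5)·(-130)] / 18200 = -0.005989
∂h/∂y = [0·(+0.5) − 140·(+1.2)] / 18200 = -0.009231
|∇h| = √(-0.005989² + -0.009231²) = 0.011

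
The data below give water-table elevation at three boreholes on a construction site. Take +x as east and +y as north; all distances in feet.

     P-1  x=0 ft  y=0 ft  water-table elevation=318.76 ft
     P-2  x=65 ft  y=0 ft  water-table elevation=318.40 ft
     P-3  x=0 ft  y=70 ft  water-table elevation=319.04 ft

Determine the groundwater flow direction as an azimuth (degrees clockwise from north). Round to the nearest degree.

∂h/∂x = (318.40 − 318.76) / (65 − 0) = -0.005538
∂h/∂y = (319.04 − 318.76) / (70 − 0) = +0.004000
Flow direction (−∇h) has components (+0.005538 E, -0.004000 N).
Azimuth = atan2(E, N) = atan2(+0.005538, -0.004000) = 125.8° ≈ 126°.

126°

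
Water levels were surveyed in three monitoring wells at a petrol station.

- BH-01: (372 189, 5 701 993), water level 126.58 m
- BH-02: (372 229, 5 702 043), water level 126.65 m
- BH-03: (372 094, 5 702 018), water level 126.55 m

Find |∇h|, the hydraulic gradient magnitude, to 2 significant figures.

0.0011

Taking BH-01 as reference: BH-02−BH-01 = (40, 50, +0.07); BH-03−BH-01 = (-95, 25, -0.03).
Solve a·Δx + b·Δy = Δh: det = 40·25 − (-95)·50 = 5750.
∂h/∂x = [(+0.07)·25 − (-0.03)·50] / 5750 = +0.0005652
∂h/∂y = [40·(-0.03) − (-95)·(+0.07)] / 5750 = +0.0009478
|∇h| = √(0.0005652² + 0.0009478²) = 0.001104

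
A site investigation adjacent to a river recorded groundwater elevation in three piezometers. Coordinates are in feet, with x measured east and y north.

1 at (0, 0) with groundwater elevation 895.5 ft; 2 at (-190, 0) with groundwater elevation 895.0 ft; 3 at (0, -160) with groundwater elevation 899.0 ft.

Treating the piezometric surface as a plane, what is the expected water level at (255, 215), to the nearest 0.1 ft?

891.5 ft

∂h/∂x = (895.0 − 895.5) / (-190 − 0) = +0.002632
∂h/∂y = (899.0 − 895.5) / (-160 − 0) = -0.02187
h(255, 215) = 895.5 + (+0.002632)·(255) + (-0.02187)·(215) = 895.5 +0.671 -4.703 = 891.468 ft.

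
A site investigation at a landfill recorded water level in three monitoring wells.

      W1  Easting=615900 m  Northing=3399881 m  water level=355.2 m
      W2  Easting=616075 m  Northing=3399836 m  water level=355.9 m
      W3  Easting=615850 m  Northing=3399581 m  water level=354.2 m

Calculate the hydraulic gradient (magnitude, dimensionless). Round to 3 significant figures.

Taking W1 as reference: W2−W1 = (175, -45, +0.7); W3−W1 = (-50, -300, -1.0).
Solve a·Δx + b·Δy = Δh: det = 175·(-300) − (-50)·(-45) = -54750.
∂h/∂x = [(+0.7)·(-300) − (-1.0)·(-45)] / -54750 = +0.004658
∂h/∂y = [175·(-1.0) − (-50)·(+0.7)] / -54750 = +0.002557
|∇h| = √(0.004658² + 0.002557²) = 0.005314

0.00531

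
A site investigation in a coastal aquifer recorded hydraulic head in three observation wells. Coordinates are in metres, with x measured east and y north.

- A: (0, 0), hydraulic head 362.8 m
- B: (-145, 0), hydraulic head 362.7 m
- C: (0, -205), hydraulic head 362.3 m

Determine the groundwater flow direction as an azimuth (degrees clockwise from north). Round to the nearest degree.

∂h/∂x = (362.7 − 362.8) / (-145 − 0) = +0.0006897
∂h/∂y = (362.3 − 362.8) / (-205 − 0) = +0.002439
Flow direction (−∇h) has components (-0.0006897 E, -0.002439 N).
Azimuth = atan2(E, N) = atan2(-0.0006897, -0.002439) = 195.8° ≈ 196°.

196°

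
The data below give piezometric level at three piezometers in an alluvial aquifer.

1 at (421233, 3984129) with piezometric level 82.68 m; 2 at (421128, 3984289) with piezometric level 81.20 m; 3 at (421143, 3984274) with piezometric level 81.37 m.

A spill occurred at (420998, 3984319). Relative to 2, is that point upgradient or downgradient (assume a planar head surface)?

downgradient

Differences from 1: to 2 (Δx, Δy, Δh) = (-105, 160, -1.48); to 3 = (-90, 145, -1.31).
Solve a·Δx + b·Δy = Δh: det = (-105)·145 − (-90)·160 = -825.
∂h/∂x = [(-1.48)·145 − (-1.31)·160] / -825 = +0.006061
∂h/∂y = [(-105)·(-1.31) − (-90)·(-1.48)] / -825 = -0.005273
Head at (420998, 3984319) = 82.68 + (+0.006061)·(-235) + (-0.005273)·(190) = 80.25 m.
That is lower than the 81.20 m at 2, so the point is downgradient.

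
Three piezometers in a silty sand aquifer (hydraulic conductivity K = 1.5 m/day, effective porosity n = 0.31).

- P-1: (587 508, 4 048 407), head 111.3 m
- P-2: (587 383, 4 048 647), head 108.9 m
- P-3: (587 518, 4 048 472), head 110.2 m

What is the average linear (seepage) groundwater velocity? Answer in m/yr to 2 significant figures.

Differences from P-1: to P-2 (Δx, Δy, Δh) = (-125, 240, -2.4); to P-3 = (10, 65, -1.1).
Solve a·Δx + b·Δy = Δh: det = (-125)·65 − 10·240 = -10525.
∂h/∂x = [(-2.4)·65 − (-1.1)·240] / -10525 = -0.01026
∂h/∂y = [(-125)·(-1.1) − 10·(-2.4)] / -10525 = -0.01534
|∇h| = √(-0.01026² + -0.01534²) = 0.01845
Seepage velocity v = K·i/n = 1.5 × 0.01845 / 0.31 = 0.08927 m/day = 32.61 m/yr.

33 m/yr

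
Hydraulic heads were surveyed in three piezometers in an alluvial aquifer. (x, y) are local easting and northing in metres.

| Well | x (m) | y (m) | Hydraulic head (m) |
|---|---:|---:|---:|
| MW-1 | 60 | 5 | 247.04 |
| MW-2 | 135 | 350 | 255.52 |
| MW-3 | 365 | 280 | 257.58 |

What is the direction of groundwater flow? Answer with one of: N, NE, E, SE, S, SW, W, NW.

Taking MW-1 as reference: MW-2−MW-1 = (75, 345, +8.48); MW-3−MW-1 = (305, 275, +10.54).
Solve a·Δx + b·Δy = Δh: det = 75·275 − 305·345 = -84600.
∂h/∂x = [(+8.48)·275 − (+10.54)·345] / -84600 = +0.01542
∂h/∂y = [75·(+10.54) − 305·(+8.48)] / -84600 = +0.02123
Flow = −∇h = (-0.01542 east, -0.02123 north), which points southwest.

SW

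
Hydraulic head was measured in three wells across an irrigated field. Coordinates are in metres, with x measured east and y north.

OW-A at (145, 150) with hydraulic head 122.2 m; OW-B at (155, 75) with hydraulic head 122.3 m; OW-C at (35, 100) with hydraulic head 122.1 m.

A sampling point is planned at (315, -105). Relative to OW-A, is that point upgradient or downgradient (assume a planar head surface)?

With h = a·x + b·y + c and OW-A as origin, the differences give:
  10·a + (-75)·b = +0.1
  (-110)·a + (-50)·b = -0.1
Eliminate b (×(-50) and ×(-75), subtract): -8750·a = -12.50 → a = ∂h/∂x = +0.001429
Back-substitute: b = ∂h/∂y = -0.001143.
Head at (315, -105) = 122.2 + (+0.001429)·(170) + (-0.001143)·(-255) = 122.73 m.
That is higher than the 122.2 m at OW-A, so the point is upgradient.

upgradient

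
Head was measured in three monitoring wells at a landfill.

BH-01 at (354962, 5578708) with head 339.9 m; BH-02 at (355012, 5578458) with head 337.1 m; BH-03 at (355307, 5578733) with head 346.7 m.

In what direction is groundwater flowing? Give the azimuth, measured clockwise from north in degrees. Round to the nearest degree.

231°

Three-point gradient (reference BH-01): Δ to BH-02 = (50, -250, -2.8), Δ to BH-03 = (345, 25, +6.8).
∂h/∂x = +0.01863, ∂h/∂y = +0.01493 (det = 87500).
Flow direction (−∇h) has components (-0.01863 E, -0.01493 N).
Azimuth = atan2(E, N) = atan2(-0.01863, -0.01493) = 231.3° ≈ 231°.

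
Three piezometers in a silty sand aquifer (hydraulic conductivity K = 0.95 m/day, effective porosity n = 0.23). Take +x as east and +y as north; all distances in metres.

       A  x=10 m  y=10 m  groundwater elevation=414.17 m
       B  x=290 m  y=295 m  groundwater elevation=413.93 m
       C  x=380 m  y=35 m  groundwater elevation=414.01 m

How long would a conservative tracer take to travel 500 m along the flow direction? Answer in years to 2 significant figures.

Taking A as reference: B−A = (280, 285, -0.24); C−A = (370, 25, -0.16).
Solve a·Δx + b·Δy = Δh: det = 280·25 − 370·285 = -98450.
∂h/∂x = [(-0.24)·25 − (-0.16)·285] / -98450 = -0.0004022
∂h/∂y = [280·(-0.16) − 370·(-0.24)] / -98450 = -0.0004469
|∇h| = √(-0.0004022² + -0.0004469²) = 0.0006012
Seepage velocity v = K·i/n = 0.95 × 0.0006012 / 0.23 = 0.002483 m/day.
t = 500 / 0.002483 = 2.014e+05 days = 551 years.

550 years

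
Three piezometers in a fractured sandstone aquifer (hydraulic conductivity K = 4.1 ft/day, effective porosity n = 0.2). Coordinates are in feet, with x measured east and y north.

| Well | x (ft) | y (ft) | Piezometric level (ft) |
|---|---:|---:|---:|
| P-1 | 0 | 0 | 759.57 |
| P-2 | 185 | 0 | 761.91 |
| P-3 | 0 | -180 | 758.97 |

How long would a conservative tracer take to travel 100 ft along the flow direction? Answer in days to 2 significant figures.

∂h/∂x = (761.91 − 759.57) / (185 − 0) = +0.01265
∂h/∂y = (758.97 − 759.57) / (-180 − 0) = +0.003333
|∇h| = √(0.01265² + 0.003333²) = 0.01308
Seepage velocity v = K·i/n = 4.1 × 0.01308 / 0.2 = 0.2681 ft/day.
t = 100 / 0.2681 = 373 days.

370 days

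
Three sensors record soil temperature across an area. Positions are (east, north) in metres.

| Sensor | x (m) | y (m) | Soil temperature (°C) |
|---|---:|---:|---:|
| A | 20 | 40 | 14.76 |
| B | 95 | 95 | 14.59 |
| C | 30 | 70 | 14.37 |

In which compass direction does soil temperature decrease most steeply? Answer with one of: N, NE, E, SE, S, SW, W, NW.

Differences from A: to B (Δx, Δy, Δh) = (75, 55, -0.17); to C = (10, 30, -0.39).
Determinant of the coordinate differences = 75·30 − 10·55 = 1700.
∂T/∂x = [(-0.17)·30 − (-0.39)·55] / 1700 = +0.009618
∂T/∂y = [75·(-0.39) − 10·(-0.17)] / 1700 = -0.01621
Steepest decrease is along −∇f = (-0.009618 E, +0.01621 N) → northwest.

NW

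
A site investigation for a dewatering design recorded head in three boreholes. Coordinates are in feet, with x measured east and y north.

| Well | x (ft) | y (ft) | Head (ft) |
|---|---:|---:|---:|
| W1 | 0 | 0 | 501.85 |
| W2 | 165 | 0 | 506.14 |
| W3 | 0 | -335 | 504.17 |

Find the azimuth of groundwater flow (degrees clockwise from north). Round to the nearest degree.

285°

∂h/∂x = (506.14 − 501.85) / (165 − 0) = +0.02600
∂h/∂y = (504.17 − 501.85) / (-335 − 0) = -0.006925
Flow direction (−∇h) has components (-0.02600 E, +0.006925 N).
Azimuth = atan2(E, N) = atan2(-0.02600, +0.006925) = 284.9° ≈ 285°.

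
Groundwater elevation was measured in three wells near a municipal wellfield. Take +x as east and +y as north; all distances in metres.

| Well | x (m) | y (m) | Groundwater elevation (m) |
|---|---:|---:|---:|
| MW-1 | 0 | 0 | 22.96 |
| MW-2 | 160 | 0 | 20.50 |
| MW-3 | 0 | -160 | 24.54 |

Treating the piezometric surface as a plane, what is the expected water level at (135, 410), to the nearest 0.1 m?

16.8 m

∂h/∂x = (20.50 − 22.96) / (160 − 0) = -0.01538
∂h/∂y = (24.54 − 22.96) / (-160 − 0) = -0.009875
h(135, 410) = 22.96 + (-0.01538)·(135) + (-0.009875)·(410) = 22.96 -2.076 -4.049 = 16.836 m.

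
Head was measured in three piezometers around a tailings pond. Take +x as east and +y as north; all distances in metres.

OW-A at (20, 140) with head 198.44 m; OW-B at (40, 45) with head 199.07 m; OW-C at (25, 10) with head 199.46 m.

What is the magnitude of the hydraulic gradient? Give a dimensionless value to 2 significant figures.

Differences from OW-A: to OW-B (Δx, Δy, Δh) = (20, -95, +0.63); to OW-C = (5, -130, +1.02).
Solve a·Δx + b·Δy = Δh: det = 20·(-130) − 5·(-95) = -2125.
∂h/∂x = [(+0.63)·(-130) − (+1.02)·(-95)] / -2125 = -0.007059
∂h/∂y = [20·(+1.02) − 5·(+0.63)] / -2125 = -0.008118
|∇h| = √(-0.007059² + -0.008118²) = 0.01076

0.011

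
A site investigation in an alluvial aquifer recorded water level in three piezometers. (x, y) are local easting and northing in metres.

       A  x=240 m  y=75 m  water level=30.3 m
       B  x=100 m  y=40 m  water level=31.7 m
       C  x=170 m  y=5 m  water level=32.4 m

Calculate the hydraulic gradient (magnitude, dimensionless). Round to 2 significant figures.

0.027

With h = a·x + b·y + c and A as origin, the differences give:
  (-140)·a + (-35)·b = +1.4
  (-70)·a + (-70)·b = +2.1
Eliminate b (×(-70) and ×(-35), subtract): 7350·a = -24.50 → a = ∂h/∂x = -0.003333
Back-substitute: b = ∂h/∂y = -0.02667.
|∇h| = √(-0.003333² + -0.02667²) = 0.02688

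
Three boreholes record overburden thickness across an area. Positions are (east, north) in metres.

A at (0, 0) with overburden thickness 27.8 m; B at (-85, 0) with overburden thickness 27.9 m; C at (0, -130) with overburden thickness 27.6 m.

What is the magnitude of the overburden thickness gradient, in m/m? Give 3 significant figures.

0.00194 m/m

∂d/∂x = (27.9 − 27.8) / (-85 − 0) = -0.001176
∂d/∂y = (27.6 − 27.8) / (-130 − 0) = +0.001538
|∇f| = √(-0.001176² + 0.001538²) = 0.001936 m/m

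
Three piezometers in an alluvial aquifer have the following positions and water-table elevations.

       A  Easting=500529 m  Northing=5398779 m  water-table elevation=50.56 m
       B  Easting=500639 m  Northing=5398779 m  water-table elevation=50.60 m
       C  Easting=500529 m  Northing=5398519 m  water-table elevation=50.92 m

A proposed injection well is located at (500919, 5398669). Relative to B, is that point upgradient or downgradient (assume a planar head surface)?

upgradient

∂h/∂x = (50.60 − 50.56) / (500639 − 500529) = +0.0003636
∂h/∂y = (50.92 − 50.56) / (5398519 − 5398779) = -0.001385
Head at (500919, 5398669) = 50.56 + (+0.0003636)·(390) + (-0.001385)·(-110) = 50.85 m.
That is higher than the 50.60 m at B, so the point is upgradient.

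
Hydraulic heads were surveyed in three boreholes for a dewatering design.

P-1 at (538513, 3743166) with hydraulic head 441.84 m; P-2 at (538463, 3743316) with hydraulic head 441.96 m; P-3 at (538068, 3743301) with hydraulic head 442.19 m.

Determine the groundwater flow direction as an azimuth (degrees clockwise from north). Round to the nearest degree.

135°

Taking P-1 as reference: P-2−P-1 = (-50, 150, +0.12); P-3−P-1 = (-445, 135, +0.35).
Solve a·Δx + b·Δy = Δh: det = (-50)·135 − (-445)·150 = 60000.
∂h/∂x = [(+0.12)·135 − (+0.35)·150] / 60000 = -0.0006050
∂h/∂y = [(-50)·(+0.35) − (-445)·(+0.12)] / 60000 = +0.0005983
Flow direction (−∇h) has components (+0.0006050 E, -0.0005983 N).
Azimuth = atan2(E, N) = atan2(+0.0006050, -0.0005983) = 134.7° ≈ 135°.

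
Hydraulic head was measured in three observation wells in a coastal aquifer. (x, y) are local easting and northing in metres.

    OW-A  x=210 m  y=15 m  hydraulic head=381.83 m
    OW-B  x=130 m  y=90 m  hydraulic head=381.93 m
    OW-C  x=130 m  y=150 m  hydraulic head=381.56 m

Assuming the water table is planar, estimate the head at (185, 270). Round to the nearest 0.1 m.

Differences from OW-A: to OW-B (Δx, Δy, Δh) = (-80, 75, +0.10); to OW-C = (-80, 135, -0.27).
Solve a·Δx + b·Δy = Δh: det = (-80)·135 − (-80)·75 = -4800.
∂h/∂x = [(+0.10)·135 − (-0.27)·75] / -4800 = -0.007031
∂h/∂y = [(-80)·(-0.27) − (-80)·(+0.10)] / -4800 = -0.006167
h(185, 270) = 381.83 + (-0.007031)·(-25) + (-0.006167)·(255) = 381.83 +0.176 -1.573 = 380.433 m.

380.4 m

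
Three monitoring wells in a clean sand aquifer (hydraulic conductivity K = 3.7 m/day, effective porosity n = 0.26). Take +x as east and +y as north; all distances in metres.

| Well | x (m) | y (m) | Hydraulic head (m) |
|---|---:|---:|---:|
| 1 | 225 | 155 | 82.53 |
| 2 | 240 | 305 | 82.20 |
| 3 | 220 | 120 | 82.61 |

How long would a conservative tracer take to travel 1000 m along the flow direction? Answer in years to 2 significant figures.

Differences from 1: to 2 (Δx, Δy, Δh) = (15, 150, -0.33); to 3 = (-5, -35, +0.08).
Solve a·Δx + b·Δy = Δh: det = 15·(-35) − (-5)·150 = 225.
∂h/∂x = [(-0.33)·(-35) − (+0.08)·150] / 225 = -0.002000
∂h/∂y = [15·(+0.08) − (-5)·(-0.33)] / 225 = -0.002000
|∇h| = √(-0.002000² + -0.002000²) = 0.002828
Seepage velocity v = K·i/n = 3.7 × 0.002828 / 0.26 = 0.04024 m/day.
t = 1000 / 0.04024 = 2.485e+04 days = 68 years.

68 years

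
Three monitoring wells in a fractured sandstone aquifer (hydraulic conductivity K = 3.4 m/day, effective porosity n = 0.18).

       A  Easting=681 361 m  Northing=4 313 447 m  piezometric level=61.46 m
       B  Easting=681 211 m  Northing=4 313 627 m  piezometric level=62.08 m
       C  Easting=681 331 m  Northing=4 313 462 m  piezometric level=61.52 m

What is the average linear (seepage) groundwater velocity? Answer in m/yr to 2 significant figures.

Three-point gradient (reference A): Δ to B = (-150, 180, +0.62), Δ to C = (-30, 15, +0.06).
∂h/∂x = -0.0004762, ∂h/∂y = +0.003048 (det = 3150).
|∇h| = √(-0.0004762² + 0.003048²) = 0.003085
Seepage velocity v = K·i/n = 3.4 × 0.003085 / 0.18 = 0.05827 m/day = 21.28 m/yr.

21 m/yr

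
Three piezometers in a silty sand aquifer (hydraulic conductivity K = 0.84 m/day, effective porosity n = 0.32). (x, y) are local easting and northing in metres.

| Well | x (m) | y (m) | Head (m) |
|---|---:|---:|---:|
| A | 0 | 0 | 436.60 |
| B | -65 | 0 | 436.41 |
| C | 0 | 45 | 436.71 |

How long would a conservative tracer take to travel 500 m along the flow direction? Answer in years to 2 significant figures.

140 years

∂h/∂x = (436.41 − 436.60) / (-65 − 0) = +0.002923
∂h/∂y = (436.71 − 436.60) / (45 − 0) = +0.002444
|∇h| = √(0.002923² + 0.002444²) = 0.00381
Seepage velocity v = K·i/n = 0.84 × 0.00381 / 0.32 = 0.01 m/day.
t = 500 / 0.01 = 5e+04 days = 137 years.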